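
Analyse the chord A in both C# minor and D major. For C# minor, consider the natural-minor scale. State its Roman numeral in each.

VI in C# minor; V in D major

The scale of C# minor (natural minor) is C# D# E F# G# A B; A is degree 6, and the triad built there (A-C#-E) is major, so it is VI.
The scale of D major is D E F# G A B C#; A is degree 5, and the triad built there (A-C#-E) is major, so it is V.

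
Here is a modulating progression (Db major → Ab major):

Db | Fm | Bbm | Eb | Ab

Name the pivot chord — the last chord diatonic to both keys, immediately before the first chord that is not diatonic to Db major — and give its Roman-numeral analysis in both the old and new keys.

Bbm — vi in Db major, ii in Ab major

Chords diatonic to Db major: Db, Ebm, Fm, Gb, Ab, Bbm, Cdim.
Reading the progression, the first chord not in that set is Eb, so the modulation leaves Db major there.
The chord immediately before Eb is Bbm, which is diatonic to both keys: vi in Db major and ii in Ab major.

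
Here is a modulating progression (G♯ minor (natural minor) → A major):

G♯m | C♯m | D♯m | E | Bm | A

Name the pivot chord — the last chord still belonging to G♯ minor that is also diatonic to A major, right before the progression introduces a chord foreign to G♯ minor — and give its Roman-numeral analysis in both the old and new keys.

E — VI in G♯ minor, V in A major

Chords diatonic to G♯ minor: G♯m, A♯dim, B, C♯m, D♯m, E, F♯.
Reading the progression, the first chord not in that set is Bm, so the modulation leaves G♯ minor there.
The chord immediately before Bm is E, which is diatonic to both keys: VI in G♯ minor and V in A major.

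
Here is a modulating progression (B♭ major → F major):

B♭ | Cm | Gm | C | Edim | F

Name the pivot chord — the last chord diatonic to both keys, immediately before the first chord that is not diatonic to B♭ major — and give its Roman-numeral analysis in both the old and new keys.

Gm — vi in B♭ major, ii in F major

Chords diatonic to B♭ major: B♭, Cm, Dm, E♭, F, Gm, Adim.
Reading the progression, the first chord not in that set is C, so the modulation leaves B♭ major there.
The chord immediately before C is Gm, which is diatonic to both keys: vi in B♭ major and ii in F major.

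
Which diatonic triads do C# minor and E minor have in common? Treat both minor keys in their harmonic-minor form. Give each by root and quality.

Triads in C# minor (harmonic minor): C#m (i), D#dim (ii°), Eaug (III+), F#m (iv), G# (V), A (VI), B#dim (vii°).
Triads in E minor (harmonic minor): Em (i), F#dim (ii°), Gaug (III+), Am (iv), B (V), C (VI), D#dim (vii°).
Shared triads with their functions: D#dim (ii° in C# minor, vii° in E minor).

D#dim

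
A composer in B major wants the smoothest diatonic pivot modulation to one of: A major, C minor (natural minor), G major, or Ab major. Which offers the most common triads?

A major

Triads of B major: B major (I), C# minor (ii), D# minor (iii), E major (IV), F# major (V), G# minor (vi), A# diminished (vii°).
A major shares 2: C#m, E.
C minor (natural minor) shares 0: none.
G major shares 0: none.
Ab major shares 0: none.
The most common triads (2) are shared with A major.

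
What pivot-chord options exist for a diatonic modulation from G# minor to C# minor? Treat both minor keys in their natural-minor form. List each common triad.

Triads in G# minor (natural minor): G# minor (i), A# diminished (ii°), B major (III), C# minor (iv), D# minor (v), E major (VI), F# major (VII).
Triads in C# minor (natural minor): C# minor (i), D# diminished (ii°), E major (III), F# minor (iv), G# minor (v), A major (VI), B major (VII).
Shared triads with their functions: G# minor (i in G# minor, v in C# minor); B major (III in G# minor, VII in C# minor); C# minor (iv in G# minor, i in C# minor); E major (VI in G# minor, III in C# minor).

G#m, B, C#m, E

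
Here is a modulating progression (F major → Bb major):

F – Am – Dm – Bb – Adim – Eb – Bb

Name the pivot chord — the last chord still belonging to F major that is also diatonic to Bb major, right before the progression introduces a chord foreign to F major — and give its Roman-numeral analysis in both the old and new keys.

Bb — IV in F major, I in Bb major

Chords diatonic to F major: F, Gm, Am, Bb, C, Dm, Edim.
Reading the progression, the first chord not in that set is Adim, so the modulation leaves F major there.
The chord immediately before Adim is Bb, which is diatonic to both keys: IV in F major and I in Bb major.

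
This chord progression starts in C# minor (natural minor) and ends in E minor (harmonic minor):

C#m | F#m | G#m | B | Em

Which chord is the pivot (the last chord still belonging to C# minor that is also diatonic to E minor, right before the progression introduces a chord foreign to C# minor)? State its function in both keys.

B — VII in C# minor, V in E minor

Chords diatonic to C# minor: C#m, D#dim, E, F#m, G#m, A, B.
Reading the progression, the first chord not in that set is Em, so the modulation leaves C# minor there.
The chord immediately before Em is B, which is diatonic to both keys: VII in C# minor and V in E minor.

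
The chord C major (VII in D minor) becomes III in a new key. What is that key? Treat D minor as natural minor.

A minor

The numeral III denotes a major triad on scale degree 3. With C on degree 3, the tonic of the new key is A.
Degree 3 carries a major triad in natural-minor keys, so the destination is A minor.
Check: the diatonic triads of A minor (natural minor) are Am (i), Bdim (ii°), C (III), Dm (iv), Em (v), F (VI), G (VII) — C major is indeed III.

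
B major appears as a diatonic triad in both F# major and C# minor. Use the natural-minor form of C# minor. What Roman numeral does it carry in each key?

The scale of F# major is F# G# A# B C# D# E#; B is degree 4, and the triad built there (B-D#-F#) is major, so it is IV.
The scale of C# minor (natural minor) is C# D# E F# G# A B; B is degree 7, and the triad built there (B-D#-F#) is major, so it is VII.

IV in F# major; VII in C# minor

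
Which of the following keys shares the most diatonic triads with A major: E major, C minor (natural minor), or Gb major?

Triads of A major: A major (I), B minor (ii), C# minor (iii), D major (IV), E major (V), F# minor (vi), G# diminished (vii°).
E major shares 4: A, C#m, E, F#m.
C minor (natural minor) shares 0: none.
Gb major shares 0: none.
The most common triads (4) are shared with E major.

E major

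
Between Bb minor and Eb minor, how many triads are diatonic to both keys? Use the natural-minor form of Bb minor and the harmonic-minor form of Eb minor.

1

Diatonic triads of Bb minor (natural minor): Bbm (i), Cdim (ii°), Db (III), Ebm (iv), Fm (v), Gb (VI), Ab (VII).
Diatonic triads of Eb minor (harmonic minor): Ebm (i), Fdim (ii°), Gbaug (III+), Abm (iv), Bb (V), Cb (VI), Ddim (vii°).
Matching root and quality in both lists: Ebm.
That gives 1 common triad.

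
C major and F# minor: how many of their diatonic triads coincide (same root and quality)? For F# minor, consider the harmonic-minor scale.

Diatonic triads of C major: C (I), Dm (ii), Em (iii), F (IV), G (V), Am (vi), Bdim (vii°).
Diatonic triads of F# minor (harmonic minor): F#m (i), G#dim (ii°), Aaug (III+), Bm (iv), C# (V), D (VI), E#dim (vii°).
No triad has the same root and quality in both keys.

0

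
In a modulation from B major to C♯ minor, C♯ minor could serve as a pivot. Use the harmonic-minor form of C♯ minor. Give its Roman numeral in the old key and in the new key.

ii in B major; i in C♯ minor

The scale of B major is B C♯ D♯ E F♯ G♯ A♯; C♯ is degree 2, and the triad built there (C♯-E-G♯) is minor, so it is ii.
The scale of C♯ minor (harmonic minor) is C♯ D♯ E F♯ G♯ A B♯; C♯ is degree 1, and the triad built there (C♯-E-G♯) is minor, so it is i.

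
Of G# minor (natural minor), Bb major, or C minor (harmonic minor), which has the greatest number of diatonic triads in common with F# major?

G# minor

Triads of F# major: F# major (I), G# minor (ii), A# minor (iii), B major (IV), C# major (V), D# minor (vi), E# diminished (vii°).
G# minor (natural minor) shares 4: F#, G#m, B, D#m.
Bb major shares 0: none.
C minor (harmonic minor) shares 0: none.
The most common triads (4) are shared with G# minor.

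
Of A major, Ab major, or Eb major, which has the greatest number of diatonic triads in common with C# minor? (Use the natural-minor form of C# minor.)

Triads of C# minor (natural minor): C#m (i), D#dim (ii°), E (III), F#m (iv), G#m (v), A (VI), B (VII).
A major shares 4: C#m, E, F#m, A.
Ab major shares 0: none.
Eb major shares 0: none.
The most common triads (4) are shared with A major.

A major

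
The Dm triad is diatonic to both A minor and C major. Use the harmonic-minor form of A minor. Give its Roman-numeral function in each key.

The scale of A minor (harmonic minor) is A B C D E F G#; D is degree 4, and the triad built there (D-F-A) is minor, so it is iv.
The scale of C major is C D E F G A B; D is degree 2, and the triad built there (D-F-A) is minor, so it is ii.

iv in A minor; ii in C major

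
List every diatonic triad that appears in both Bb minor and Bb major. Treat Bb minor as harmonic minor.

F, Adim

Triads in Bb minor (harmonic minor): Bbm (i), Cdim (ii°), Dbaug (III+), Ebm (iv), F (V), Gb (VI), Adim (vii°).
Triads in Bb major: Bb (I), Cm (ii), Dm (iii), Eb (IV), F (V), Gm (vi), Adim (vii°).
Shared triads with their functions: F (V in Bb minor, V in Bb major); Adim (vii° in Bb minor, vii° in Bb major).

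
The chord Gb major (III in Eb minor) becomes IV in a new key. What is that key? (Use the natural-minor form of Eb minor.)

The numeral IV denotes a major triad on scale degree 4. With Gb on degree 4, the tonic of the new key is Db.
Degree 4 carries a major triad in major keys, so the destination is Db major.
Check: the diatonic triads of Db major are Db (I), Ebm (ii), Fm (iii), Gb (IV), Ab (V), Bbm (vi), Cdim (vii°) — Gb major is indeed IV.

Db major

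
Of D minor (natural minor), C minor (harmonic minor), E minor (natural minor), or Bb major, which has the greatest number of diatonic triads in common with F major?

D minor

Triads of F major: F (I), Gm (ii), Am (iii), Bb (IV), C (V), Dm (vi), Edim (vii°).
D minor (natural minor) shares 7: F, Gm, Am, Bb, C, Dm, Edim.
C minor (harmonic minor) shares 0: none.
E minor (natural minor) shares 2: Am, C.
Bb major shares 4: F, Gm, Bb, Dm.
The most common triads (7) are shared with D minor.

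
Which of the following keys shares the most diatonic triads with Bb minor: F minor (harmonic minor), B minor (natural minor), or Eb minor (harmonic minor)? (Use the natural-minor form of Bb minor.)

Triads of Bb minor (natural minor): Bbm (i), Cdim (ii°), Db (III), Ebm (iv), Fm (v), Gb (VI), Ab (VII).
F minor (harmonic minor) shares 3: Bbm, Db, Fm.
B minor (natural minor) shares 0: none.
Eb minor (harmonic minor) shares 1: Ebm.
The most common triads (3) are shared with F minor.

F minor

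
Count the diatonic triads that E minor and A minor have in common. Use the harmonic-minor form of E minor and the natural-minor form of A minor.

Diatonic triads of E minor (harmonic minor): Em (i), F#dim (ii°), Gaug (III+), Am (iv), B (V), C (VI), D#dim (vii°).
Diatonic triads of A minor (natural minor): Am (i), Bdim (ii°), C (III), Dm (iv), Em (v), F (VI), G (VII).
Matching root and quality in both lists: Em, Am, C.
That gives 3 common triads.

3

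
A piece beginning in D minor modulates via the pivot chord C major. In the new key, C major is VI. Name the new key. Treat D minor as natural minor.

The numeral VI denotes a major triad on scale degree 6. With C on degree 6, the tonic of the new key is E.
Degree 6 carries a major triad in minor keys, so the destination is E minor.
Check: the diatonic triads of E minor (natural minor) are Em (i), F#dim (ii°), G (III), Am (iv), Bm (v), C (VI), D (VII) — C major is indeed VI.

E minor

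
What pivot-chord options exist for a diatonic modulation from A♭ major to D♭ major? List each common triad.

A♭, B♭m, D♭, Fm

Triads in A♭ major: A♭ (I), B♭m (ii), Cm (iii), D♭ (IV), E♭ (V), Fm (vi), Gdim (vii°).
Triads in D♭ major: D♭ (I), E♭m (ii), Fm (iii), G♭ (IV), A♭ (V), B♭m (vi), Cdim (vii°).
Shared triads with their functions: A♭ (I in A♭ major, V in D♭ major); B♭m (ii in A♭ major, vi in D♭ major); D♭ (IV in A♭ major, I in D♭ major); Fm (vi in A♭ major, iii in D♭ major).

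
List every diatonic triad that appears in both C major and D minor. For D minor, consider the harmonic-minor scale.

Dm

Triads in C major: C major (I), D minor (ii), E minor (iii), F major (IV), G major (V), A minor (vi), B diminished (vii°).
Triads in D minor (harmonic minor): D minor (i), E diminished (ii°), F augmented (III+), G minor (iv), A major (V), Bb major (VI), C# diminished (vii°).
Shared triads with their functions: D minor (ii in C major, i in D minor).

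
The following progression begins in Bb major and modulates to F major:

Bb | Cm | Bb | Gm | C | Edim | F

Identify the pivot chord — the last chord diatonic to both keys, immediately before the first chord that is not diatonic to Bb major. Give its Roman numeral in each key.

Chords diatonic to Bb major: Bb, Cm, Dm, Eb, F, Gm, Adim.
Reading the progression, the first chord not in that set is C, so the modulation leaves Bb major there.
The chord immediately before C is Gm, which is diatonic to both keys: vi in Bb major and ii in F major.

Gm — vi in Bb major, ii in F major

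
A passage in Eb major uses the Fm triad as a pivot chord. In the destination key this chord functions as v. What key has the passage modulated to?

The numeral v denotes a minor triad on scale degree 5. With F on degree 5, the tonic of the new key is Bb.
Degree 5 carries a minor triad in natural-minor keys, so the destination is Bb minor.
Check: the diatonic triads of Bb minor (natural minor) are Bbm (i), Cdim (ii°), Db (III), Ebm (iv), Fm (v), Gb (VI), Ab (VII) — Fm is indeed v.

Bb minor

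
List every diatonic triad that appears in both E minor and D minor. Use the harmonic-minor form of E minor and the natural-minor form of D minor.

Am, C

Triads in E minor (harmonic minor): Em (i), F♯dim (ii°), Gaug (III+), Am (iv), B (V), C (VI), D♯dim (vii°).
Triads in D minor (natural minor): Dm (i), Edim (ii°), F (III), Gm (iv), Am (v), B♭ (VI), C (VII).
Shared triads with their functions: Am (iv in E minor, v in D minor); C (VI in E minor, VII in D minor).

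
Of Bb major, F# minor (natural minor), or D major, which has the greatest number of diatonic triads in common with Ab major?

Triads of Ab major: Ab (I), Bbm (ii), Cm (iii), Db (IV), Eb (V), Fm (vi), Gdim (vii°).
Bb major shares 2: Cm, Eb.
F# minor (natural minor) shares 0: none.
D major shares 0: none.
The most common triads (2) are shared with Bb major.

Bb major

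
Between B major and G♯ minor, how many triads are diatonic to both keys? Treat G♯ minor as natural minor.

Diatonic triads of B major: B (I), C♯m (ii), D♯m (iii), E (IV), F♯ (V), G♯m (vi), A♯dim (vii°).
Diatonic triads of G♯ minor (natural minor): G♯m (i), A♯dim (ii°), B (III), C♯m (iv), D♯m (v), E (VI), F♯ (VII).
Matching root and quality in both lists: B, C♯m, D♯m, E, F♯, G♯m, A♯dim.
That gives 7 common triads.

7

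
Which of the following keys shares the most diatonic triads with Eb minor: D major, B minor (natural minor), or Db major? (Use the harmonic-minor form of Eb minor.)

Triads of Eb minor (harmonic minor): Eb minor (i), F diminished (ii°), Gb augmented (III+), Ab minor (iv), Bb major (V), Cb major (VI), D diminished (vii°).
D major shares 0: none.
B minor (natural minor) shares 0: none.
Db major shares 1: Ebm.
The most common triads (1) are shared with Db major.

Db major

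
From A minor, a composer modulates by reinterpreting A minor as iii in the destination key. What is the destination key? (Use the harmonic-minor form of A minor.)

The numeral iii denotes a minor triad on scale degree 3. With A on degree 3, the tonic of the new key is F.
Degree 3 carries a minor triad in major keys, so the destination is F major.
Check: the diatonic triads of F major are F (I), Gm (ii), Am (iii), Bb (IV), C (V), Dm (vi), Edim (vii°) — A minor is indeed iii.

F major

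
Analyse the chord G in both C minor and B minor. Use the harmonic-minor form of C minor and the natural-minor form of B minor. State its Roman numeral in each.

V in C minor; VI in B minor

The scale of C minor (harmonic minor) is C D Eb F G Ab B; G is degree 5, and the triad built there (G-B-D) is major, so it is V.
The scale of B minor (natural minor) is B C# D E F# G A; G is degree 6, and the triad built there (G-B-D) is major, so it is VI.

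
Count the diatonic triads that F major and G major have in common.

Diatonic triads of F major: F major (I), G minor (ii), A minor (iii), Bb major (IV), C major (V), D minor (vi), E diminished (vii°).
Diatonic triads of G major: G major (I), A minor (ii), B minor (iii), C major (IV), D major (V), E minor (vi), F# diminished (vii°).
Matching root and quality in both lists: A minor, C major.
That gives 2 common triads.

2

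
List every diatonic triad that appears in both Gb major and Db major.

Gb, Bbm, Db, Ebm

Triads in Gb major: Gb (I), Abm (ii), Bbm (iii), Cb (IV), Db (V), Ebm (vi), Fdim (vii°).
Triads in Db major: Db (I), Ebm (ii), Fm (iii), Gb (IV), Ab (V), Bbm (vi), Cdim (vii°).
Shared triads with their functions: Gb (I in Gb major, IV in Db major); Bbm (iii in Gb major, vi in Db major); Db (V in Gb major, I in Db major); Ebm (vi in Gb major, ii in Db major).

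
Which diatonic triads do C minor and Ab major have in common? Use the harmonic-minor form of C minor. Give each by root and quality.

Cm, Fm, Ab

Triads in C minor (harmonic minor): Cm (i), Ddim (ii°), Ebaug (III+), Fm (iv), G (V), Ab (VI), Bdim (vii°).
Triads in Ab major: Ab (I), Bbm (ii), Cm (iii), Db (IV), Eb (V), Fm (vi), Gdim (vii°).
Shared triads with their functions: Cm (i in C minor, iii in Ab major); Fm (iv in C minor, vi in Ab major); Ab (VI in C minor, I in Ab major).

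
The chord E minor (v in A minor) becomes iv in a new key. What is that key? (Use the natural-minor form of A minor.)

The numeral iv denotes a minor triad on scale degree 4. With E on degree 4, the tonic of the new key is B.
Degree 4 carries a minor triad in minor keys, so the destination is B minor.
Check: the diatonic triads of B minor (natural minor) are Bm (i), C♯dim (ii°), D (III), Em (iv), F♯m (v), G (VI), A (VII) — E minor is indeed iv.

B minor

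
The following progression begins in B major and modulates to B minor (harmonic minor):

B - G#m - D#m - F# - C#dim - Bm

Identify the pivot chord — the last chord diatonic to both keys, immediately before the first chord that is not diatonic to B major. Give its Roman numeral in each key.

F# — V in B major, V in B minor

Chords diatonic to B major: B, C#m, D#m, E, F#, G#m, A#dim.
Reading the progression, the first chord not in that set is C#dim, so the modulation leaves B major there.
The chord immediately before C#dim is F#, which is diatonic to both keys: V in B major and V in B minor.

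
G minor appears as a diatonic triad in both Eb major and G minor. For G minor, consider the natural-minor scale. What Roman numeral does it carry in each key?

The scale of Eb major is Eb F G Ab Bb C D; G is degree 3, and the triad built there (G-Bb-D) is minor, so it is iii.
The scale of G minor (natural minor) is G A Bb C D Eb F; G is degree 1, and the triad built there (G-Bb-D) is minor, so it is i.

iii in Eb major; i in G minor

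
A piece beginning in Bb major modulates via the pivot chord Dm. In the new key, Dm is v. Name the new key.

G minor

The numeral v denotes a minor triad on scale degree 5. With D on degree 5, the tonic of the new key is G.
Degree 5 carries a minor triad in natural-minor keys, so the destination is G minor.
Check: the diatonic triads of G minor (natural minor) are Gm (i), Adim (ii°), Bb (III), Cm (iv), Dm (v), Eb (VI), F (VII) — Dm is indeed v.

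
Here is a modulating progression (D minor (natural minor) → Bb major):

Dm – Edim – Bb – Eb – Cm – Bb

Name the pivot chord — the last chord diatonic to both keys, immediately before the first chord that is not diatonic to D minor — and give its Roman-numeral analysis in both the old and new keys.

Bb — VI in D minor, I in Bb major

Chords diatonic to D minor: Dm, Edim, F, Gm, Am, Bb, C.
Reading the progression, the first chord not in that set is Eb, so the modulation leaves D minor there.
The chord immediately before Eb is Bb, which is diatonic to both keys: VI in D minor and I in Bb major.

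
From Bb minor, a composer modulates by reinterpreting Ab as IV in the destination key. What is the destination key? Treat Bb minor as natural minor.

Eb major

The numeral IV denotes a major triad on scale degree 4. With Ab on degree 4, the tonic of the new key is Eb.
Degree 4 carries a major triad in major keys, so the destination is Eb major.
Check: the diatonic triads of Eb major are Eb (I), Fm (ii), Gm (iii), Ab (IV), Bb (V), Cm (vi), Ddim (vii°) — Ab is indeed IV.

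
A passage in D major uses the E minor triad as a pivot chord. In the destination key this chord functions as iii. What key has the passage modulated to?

C major

The numeral iii denotes a minor triad on scale degree 3. With E on degree 3, the tonic of the new key is C.
Degree 3 carries a minor triad in major keys, so the destination is C major.
Check: the diatonic triads of C major are C (I), Dm (ii), Em (iii), F (IV), G (V), Am (vi), Bdim (vii°) — E minor is indeed iii.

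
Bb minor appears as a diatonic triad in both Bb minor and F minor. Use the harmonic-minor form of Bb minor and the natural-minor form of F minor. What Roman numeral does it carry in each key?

i in Bb minor; iv in F minor

The scale of Bb minor (harmonic minor) is Bb C Db Eb F Gb A; Bb is degree 1, and the triad built there (Bb-Db-F) is minor, so it is i.
The scale of F minor (natural minor) is F G Ab Bb C Db Eb; Bb is degree 4, and the triad built there (Bb-Db-F) is minor, so it is iv.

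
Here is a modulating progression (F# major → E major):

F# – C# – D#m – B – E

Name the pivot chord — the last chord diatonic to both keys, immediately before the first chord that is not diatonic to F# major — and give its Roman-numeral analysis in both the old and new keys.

B — IV in F# major, V in E major

Chords diatonic to F# major: F#, G#m, A#m, B, C#, D#m, E#dim.
Reading the progression, the first chord not in that set is E, so the modulation leaves F# major there.
The chord immediately before E is B, which is diatonic to both keys: IV in F# major and V in E major.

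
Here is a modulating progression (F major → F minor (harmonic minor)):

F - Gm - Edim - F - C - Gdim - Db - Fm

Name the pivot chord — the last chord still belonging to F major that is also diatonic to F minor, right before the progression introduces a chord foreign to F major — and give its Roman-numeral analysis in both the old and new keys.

Chords diatonic to F major: F, Gm, Am, Bb, C, Dm, Edim.
Reading the progression, the first chord not in that set is Gdim, so the modulation leaves F major there.
The chord immediately before Gdim is C, which is diatonic to both keys: V in F major and V in F minor.

C — V in F major, V in F minor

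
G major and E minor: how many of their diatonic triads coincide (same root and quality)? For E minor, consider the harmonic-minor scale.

Diatonic triads of G major: G (I), Am (ii), Bm (iii), C (IV), D (V), Em (vi), F#dim (vii°).
Diatonic triads of E minor (harmonic minor): Em (i), F#dim (ii°), Gaug (III+), Am (iv), B (V), C (VI), D#dim (vii°).
Matching root and quality in both lists: Am, C, Em, F#dim.
That gives 4 common triads.

4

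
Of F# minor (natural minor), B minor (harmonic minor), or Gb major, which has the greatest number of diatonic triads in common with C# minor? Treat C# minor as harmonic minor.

F# minor

Triads of C# minor (harmonic minor): C#m (i), D#dim (ii°), Eaug (III+), F#m (iv), G# (V), A (VI), B#dim (vii°).
F# minor (natural minor) shares 3: C#m, F#m, A.
B minor (harmonic minor) shares 0: none.
Gb major shares 0: none.
The most common triads (3) are shared with F# minor.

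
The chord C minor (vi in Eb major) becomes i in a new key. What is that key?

The numeral i denotes a minor triad on scale degree 1. With C on degree 1, the tonic of the new key is C.
Degree 1 carries a minor triad in minor keys, so the destination is C minor.
Check: the diatonic triads of C minor (natural minor) are Cm (i), Ddim (ii°), Eb (III), Fm (iv), Gm (v), Ab (VI), Bb (VII) — C minor is indeed i.

C minor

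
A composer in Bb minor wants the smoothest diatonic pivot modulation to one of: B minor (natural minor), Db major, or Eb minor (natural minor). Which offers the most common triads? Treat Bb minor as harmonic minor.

Triads of Bb minor (harmonic minor): Bbm (i), Cdim (ii°), Dbaug (III+), Ebm (iv), F (V), Gb (VI), Adim (vii°).
B minor (natural minor) shares 0: none.
Db major shares 4: Bbm, Cdim, Ebm, Gb.
Eb minor (natural minor) shares 3: Bbm, Ebm, Gb.
The most common triads (4) are shared with Db major.

Db major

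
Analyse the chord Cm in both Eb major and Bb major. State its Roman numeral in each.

The scale of Eb major is Eb F G Ab Bb C D; C is degree 6, and the triad built there (C-Eb-G) is minor, so it is vi.
The scale of Bb major is Bb C D Eb F G A; C is degree 2, and the triad built there (C-Eb-G) is minor, so it is ii.

vi in Eb major; ii in Bb major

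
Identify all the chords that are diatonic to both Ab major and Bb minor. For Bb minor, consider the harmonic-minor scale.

Triads in Ab major: Ab major (I), Bb minor (ii), C minor (iii), Db major (IV), Eb major (V), F minor (vi), G diminished (vii°).
Triads in Bb minor (harmonic minor): Bb minor (i), C diminished (ii°), Db augmented (III+), Eb minor (iv), F major (V), Gb major (VI), A diminished (vii°).
Shared triads with their functions: Bb minor (ii in Ab major, i in Bb minor).

Bbm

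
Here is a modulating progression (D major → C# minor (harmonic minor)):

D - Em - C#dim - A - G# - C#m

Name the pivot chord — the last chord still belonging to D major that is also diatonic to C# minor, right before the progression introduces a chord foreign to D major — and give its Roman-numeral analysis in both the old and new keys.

Chords diatonic to D major: D, Em, F#m, G, A, Bm, C#dim.
Reading the progression, the first chord not in that set is G#, so the modulation leaves D major there.
The chord immediately before G# is A, which is diatonic to both keys: V in D major and VI in C# minor.

A — V in D major, VI in C# minor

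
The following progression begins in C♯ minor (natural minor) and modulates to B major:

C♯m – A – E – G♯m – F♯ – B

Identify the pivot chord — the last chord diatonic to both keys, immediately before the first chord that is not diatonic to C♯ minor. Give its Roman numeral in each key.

Chords diatonic to C♯ minor: C♯m, D♯dim, E, F♯m, G♯m, A, B.
Reading the progression, the first chord not in that set is F♯, so the modulation leaves C♯ minor there.
The chord immediately before F♯ is G♯m, which is diatonic to both keys: v in C♯ minor and vi in B major.

G♯m — v in C♯ minor, vi in B major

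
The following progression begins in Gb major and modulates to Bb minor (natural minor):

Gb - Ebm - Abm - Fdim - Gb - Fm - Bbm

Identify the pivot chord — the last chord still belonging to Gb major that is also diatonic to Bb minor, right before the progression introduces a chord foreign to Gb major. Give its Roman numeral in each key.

Chords diatonic to Gb major: Gb, Abm, Bbm, Cb, Db, Ebm, Fdim.
Reading the progression, the first chord not in that set is Fm, so the modulation leaves Gb major there.
The chord immediately before Fm is Gb, which is diatonic to both keys: I in Gb major and VI in Bb minor.

Gb — I in Gb major, VI in Bb minor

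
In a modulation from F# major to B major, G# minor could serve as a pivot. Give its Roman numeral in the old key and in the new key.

ii in F# major; vi in B major

The scale of F# major is F# G# A# B C# D# E#; G# is degree 2, and the triad built there (G#-B-D#) is minor, so it is ii.
The scale of B major is B C# D# E F# G# A#; G# is degree 6, and the triad built there (G#-B-D#) is minor, so it is vi.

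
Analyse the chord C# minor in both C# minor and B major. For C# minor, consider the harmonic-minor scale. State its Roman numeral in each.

i in C# minor; ii in B major

The scale of C# minor (harmonic minor) is C# D# E F# G# A B#; C# is degree 1, and the triad built there (C#-E-G#) is minor, so it is i.
The scale of B major is B C# D# E F# G# A#; C# is degree 2, and the triad built there (C#-E-G#) is minor, so it is ii.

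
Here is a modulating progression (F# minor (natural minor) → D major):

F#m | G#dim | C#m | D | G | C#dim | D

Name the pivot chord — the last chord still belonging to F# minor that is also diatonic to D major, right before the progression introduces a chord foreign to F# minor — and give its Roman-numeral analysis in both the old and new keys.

Chords diatonic to F# minor: F#m, G#dim, A, Bm, C#m, D, E.
Reading the progression, the first chord not in that set is G, so the modulation leaves F# minor there.
The chord immediately before G is D, which is diatonic to both keys: VI in F# minor and I in D major.

D — VI in F# minor, I in D major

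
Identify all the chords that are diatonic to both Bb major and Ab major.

Cm, Eb

Triads in Bb major: Bb (I), Cm (ii), Dm (iii), Eb (IV), F (V), Gm (vi), Adim (vii°).
Triads in Ab major: Ab (I), Bbm (ii), Cm (iii), Db (IV), Eb (V), Fm (vi), Gdim (vii°).
Shared triads with their functions: Cm (ii in Bb major, iii in Ab major); Eb (IV in Bb major, V in Ab major).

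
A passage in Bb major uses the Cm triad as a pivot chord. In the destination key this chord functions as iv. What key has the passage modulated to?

G minor

The numeral iv denotes a minor triad on scale degree 4. With C on degree 4, the tonic of the new key is G.
Degree 4 carries a minor triad in minor keys, so the destination is G minor.
Check: the diatonic triads of G minor (natural minor) are Gm (i), Adim (ii°), Bb (III), Cm (iv), Dm (v), Eb (VI), F (VII) — Cm is indeed iv.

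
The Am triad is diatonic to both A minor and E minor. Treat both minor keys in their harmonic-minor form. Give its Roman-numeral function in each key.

The scale of A minor (harmonic minor) is A B C D E F G#; A is degree 1, and the triad built there (A-C-E) is minor, so it is i.
The scale of E minor (harmonic minor) is E F# G A B C D#; A is degree 4, and the triad built there (A-C-E) is minor, so it is iv.

i in A minor; iv in E minor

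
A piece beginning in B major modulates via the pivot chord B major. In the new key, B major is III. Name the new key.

The numeral III denotes a major triad on scale degree 3. With B on degree 3, the tonic of the new key is G#.
Degree 3 carries a major triad in natural-minor keys, so the destination is G# minor.
Check: the diatonic triads of G# minor (natural minor) are G#m (i), A#dim (ii°), B (III), C#m (iv), D#m (v), E (VI), F# (VII) — B major is indeed III.

G# minor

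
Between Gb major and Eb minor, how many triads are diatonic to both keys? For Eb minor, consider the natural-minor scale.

Diatonic triads of Gb major: Gb major (I), Ab minor (ii), Bb minor (iii), Cb major (IV), Db major (V), Eb minor (vi), F diminished (vii°).
Diatonic triads of Eb minor (natural minor): Eb minor (i), F diminished (ii°), Gb major (III), Ab minor (iv), Bb minor (v), Cb major (VI), Db major (VII).
Matching root and quality in both lists: Gb major, Ab minor, Bb minor, Cb major, Db major, Eb minor, F diminished.
That gives 7 common triads.

7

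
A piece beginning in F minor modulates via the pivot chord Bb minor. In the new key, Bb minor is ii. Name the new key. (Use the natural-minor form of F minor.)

Ab major

The numeral ii denotes a minor triad on scale degree 2. With Bb on degree 2, the tonic of the new key is Ab.
Degree 2 carries a minor triad in major keys, so the destination is Ab major.
Check: the diatonic triads of Ab major are Ab (I), Bbm (ii), Cm (iii), Db (IV), Eb (V), Fm (vi), Gdim (vii°) — Bb minor is indeed ii.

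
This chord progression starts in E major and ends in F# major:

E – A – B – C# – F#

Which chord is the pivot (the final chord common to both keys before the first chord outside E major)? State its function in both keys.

B — V in E major, IV in F# major

Chords diatonic to E major: E, F#m, G#m, A, B, C#m, D#dim.
Reading the progression, the first chord not in that set is C#, so the modulation leaves E major there.
The chord immediately before C# is B, which is diatonic to both keys: V in E major and IV in F# major.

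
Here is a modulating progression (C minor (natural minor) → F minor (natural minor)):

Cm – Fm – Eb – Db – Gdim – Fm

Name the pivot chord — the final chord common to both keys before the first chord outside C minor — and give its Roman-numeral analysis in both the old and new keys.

Chords diatonic to C minor: Cm, Ddim, Eb, Fm, Gm, Ab, Bb.
Reading the progression, the first chord not in that set is Db, so the modulation leaves C minor there.
The chord immediately before Db is Eb, which is diatonic to both keys: III in C minor and VII in F minor.

Eb — III in C minor, VII in F minor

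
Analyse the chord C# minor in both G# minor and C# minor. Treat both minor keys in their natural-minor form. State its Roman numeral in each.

The scale of G# minor (natural minor) is G# A# B C# D# E F#; C# is degree 4, and the triad built there (C#-E-G#) is minor, so it is iv.
The scale of C# minor (natural minor) is C# D# E F# G# A B; C# is degree 1, and the triad built there (C#-E-G#) is minor, so it is i.

iv in G# minor; i in C# minor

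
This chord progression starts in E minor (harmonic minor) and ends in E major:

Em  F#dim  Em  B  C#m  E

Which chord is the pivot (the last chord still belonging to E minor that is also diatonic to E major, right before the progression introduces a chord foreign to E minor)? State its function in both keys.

Chords diatonic to E minor: Em, F#dim, Gaug, Am, B, C, D#dim.
Reading the progression, the first chord not in that set is C#m, so the modulation leaves E minor there.
The chord immediately before C#m is B, which is diatonic to both keys: V in E minor and V in E major.

B — V in E minor, V in E major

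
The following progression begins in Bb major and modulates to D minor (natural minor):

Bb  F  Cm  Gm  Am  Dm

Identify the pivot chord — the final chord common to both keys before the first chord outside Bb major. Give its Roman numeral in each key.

Chords diatonic to Bb major: Bb, Cm, Dm, Eb, F, Gm, Adim.
Reading the progression, the first chord not in that set is Am, so the modulation leaves Bb major there.
The chord immediately before Am is Gm, which is diatonic to both keys: vi in Bb major and iv in D minor.

Gm — vi in Bb major, iv in D minor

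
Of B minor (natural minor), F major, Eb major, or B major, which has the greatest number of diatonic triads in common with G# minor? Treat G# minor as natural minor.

B major

Triads of G# minor (natural minor): G#m (i), A#dim (ii°), B (III), C#m (iv), D#m (v), E (VI), F# (VII).
B minor (natural minor) shares 0: none.
F major shares 0: none.
Eb major shares 0: none.
B major shares 7: G#m, A#dim, B, C#m, D#m, E, F#.
The most common triads (7) are shared with B major.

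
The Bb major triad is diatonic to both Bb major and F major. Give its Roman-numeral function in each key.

I in Bb major; IV in F major

The scale of Bb major is Bb C D Eb F G A; Bb is degree 1, and the triad built there (Bb-D-F) is major, so it is I.
The scale of F major is F G A Bb C D E; Bb is degree 4, and the triad built there (Bb-D-F) is major, so it is IV.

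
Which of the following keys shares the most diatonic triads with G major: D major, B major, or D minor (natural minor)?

Triads of G major: G (I), Am (ii), Bm (iii), C (IV), D (V), Em (vi), F#dim (vii°).
D major shares 4: G, Bm, D, Em.
B major shares 0: none.
D minor (natural minor) shares 2: Am, C.
The most common triads (4) are shared with D major.

D major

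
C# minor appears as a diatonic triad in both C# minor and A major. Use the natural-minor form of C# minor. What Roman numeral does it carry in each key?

The scale of C# minor (natural minor) is C# D# E F# G# A B; C# is degree 1, and the triad built there (C#-E-G#) is minor, so it is i.
The scale of A major is A B C# D E F# G#; C# is degree 3, and the triad built there (C#-E-G#) is minor, so it is iii.

i in C# minor; iii in A major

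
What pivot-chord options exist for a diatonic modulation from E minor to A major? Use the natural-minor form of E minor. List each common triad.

Triads in E minor (natural minor): Em (i), F♯dim (ii°), G (III), Am (iv), Bm (v), C (VI), D (VII).
Triads in A major: A (I), Bm (ii), C♯m (iii), D (IV), E (V), F♯m (vi), G♯dim (vii°).
Shared triads with their functions: Bm (v in E minor, ii in A major); D (VII in E minor, IV in A major).

Bm, D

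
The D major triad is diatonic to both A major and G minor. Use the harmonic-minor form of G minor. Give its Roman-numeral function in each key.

IV in A major; V in G minor

The scale of A major is A B C# D E F# G#; D is degree 4, and the triad built there (D-F#-A) is major, so it is IV.
The scale of G minor (harmonic minor) is G A Bb C D Eb F#; D is degree 5, and the triad built there (D-F#-A) is major, so it is V.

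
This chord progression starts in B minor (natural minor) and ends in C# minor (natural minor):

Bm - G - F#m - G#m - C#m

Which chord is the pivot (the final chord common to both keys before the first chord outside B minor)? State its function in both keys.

F#m — v in B minor, iv in C# minor

Chords diatonic to B minor: Bm, C#dim, D, Em, F#m, G, A.
Reading the progression, the first chord not in that set is G#m, so the modulation leaves B minor there.
The chord immediately before G#m is F#m, which is diatonic to both keys: v in B minor and iv in C# minor.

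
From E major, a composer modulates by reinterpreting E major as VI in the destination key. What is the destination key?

G# minor

The numeral VI denotes a major triad on scale degree 6. With E on degree 6, the tonic of the new key is G#.
Degree 6 carries a major triad in minor keys, so the destination is G# minor.
Check: the diatonic triads of G# minor (natural minor) are G#m (i), A#dim (ii°), B (III), C#m (iv), D#m (v), E (VI), F# (VII) — E major is indeed VI.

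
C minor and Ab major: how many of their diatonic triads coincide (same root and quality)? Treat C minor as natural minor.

4

Diatonic triads of C minor (natural minor): Cm (i), Ddim (ii°), Eb (III), Fm (iv), Gm (v), Ab (VI), Bb (VII).
Diatonic triads of Ab major: Ab (I), Bbm (ii), Cm (iii), Db (IV), Eb (V), Fm (vi), Gdim (vii°).
Matching root and quality in both lists: Cm, Eb, Fm, Ab.
That gives 4 common triads.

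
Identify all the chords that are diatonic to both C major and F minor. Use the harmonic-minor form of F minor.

Triads in C major: C major (I), D minor (ii), E minor (iii), F major (IV), G major (V), A minor (vi), B diminished (vii°).
Triads in F minor (harmonic minor): F minor (i), G diminished (ii°), Ab augmented (III+), Bb minor (iv), C major (V), Db major (VI), E diminished (vii°).
Shared triads with their functions: C major (I in C major, V in F minor).

C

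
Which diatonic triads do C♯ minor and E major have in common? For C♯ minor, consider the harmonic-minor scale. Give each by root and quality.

Triads in C♯ minor (harmonic minor): C♯ minor (i), D♯ diminished (ii°), E augmented (III+), F♯ minor (iv), G♯ major (V), A major (VI), B♯ diminished (vii°).
Triads in E major: E major (I), F♯ minor (ii), G♯ minor (iii), A major (IV), B major (V), C♯ minor (vi), D♯ diminished (vii°).
Shared triads with their functions: C♯ minor (i in C♯ minor, vi in E major); D♯ diminished (ii° in C♯ minor, vii° in E major); F♯ minor (iv in C♯ minor, ii in E major); A major (VI in C♯ minor, IV in E major).

C♯m, D♯dim, F♯m, A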